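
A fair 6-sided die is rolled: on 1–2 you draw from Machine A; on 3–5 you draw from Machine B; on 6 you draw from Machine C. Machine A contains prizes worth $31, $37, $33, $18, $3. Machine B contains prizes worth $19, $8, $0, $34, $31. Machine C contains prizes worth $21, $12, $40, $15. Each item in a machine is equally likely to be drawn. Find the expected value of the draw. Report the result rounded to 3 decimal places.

E[X | Machine A] = (31 + 37 + 33 + 18 + 3)/5 = 122/5
E[X | Machine B] = (19 + 8 + 0 + 34 + 31)/5 = 92/5
E[X | Machine C] = (21 + 12 + 40 + 15)/4 = 22
E[X] = (1/3)·122/5 + (1/2)·92/5 + (1/6)·22 = 21 ≈ 21.000

$21.000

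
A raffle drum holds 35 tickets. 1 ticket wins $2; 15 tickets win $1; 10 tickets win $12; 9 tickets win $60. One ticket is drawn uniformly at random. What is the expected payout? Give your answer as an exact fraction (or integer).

E[payout] = (1/35)·2 + (15/35)·1 + (10/35)·12 + (9/35)·60 = 677/35

677/35 dollars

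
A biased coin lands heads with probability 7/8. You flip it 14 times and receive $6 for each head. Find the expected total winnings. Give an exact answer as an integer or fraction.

E[#heads] = 14·7/8 = 49/4 (linearity over flips).
E[winnings] = 6·49/4 = 147/2.

147/2 dollars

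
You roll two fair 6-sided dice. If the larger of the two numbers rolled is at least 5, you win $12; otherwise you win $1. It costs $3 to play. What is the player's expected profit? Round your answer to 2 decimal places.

$4.11

E[payout] = (4/9)·1 + (5/9)·12 = 64/9
Expected profit = 64/9 − 3 = 37/9 ≈ $4.11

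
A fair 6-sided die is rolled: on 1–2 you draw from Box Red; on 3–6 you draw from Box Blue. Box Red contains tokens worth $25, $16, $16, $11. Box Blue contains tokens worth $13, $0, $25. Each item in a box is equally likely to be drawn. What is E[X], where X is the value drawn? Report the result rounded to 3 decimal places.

E[X | Box Red] = (25 + 16 + 16 + 11)/4 = 17
E[X | Box Blue] = (13 + 0 + 25)/3 = 38/3
E[X] = (1/3)·17 + (2/3)·38/3 = 127/9 ≈ 14.111

$14.111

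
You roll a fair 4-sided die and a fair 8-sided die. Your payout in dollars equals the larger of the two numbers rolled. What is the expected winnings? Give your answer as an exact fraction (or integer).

Distribution of the larger of the two numbers rolled: 1 w.p. 1/32, 2 w.p. 3/32, 3 w.p. 5/32, 4 w.p. 7/32, 5 w.p. 1/8, 6 w.p. 1/8, …
E[payout] = (1/32)·1 + (3/32)·2 + (5/32)·3 + (7/32)·4 + (1/8)·5 + (1/8)·6 + (1/8)·7 + (1/8)·8 = 77/16

77/16 dollars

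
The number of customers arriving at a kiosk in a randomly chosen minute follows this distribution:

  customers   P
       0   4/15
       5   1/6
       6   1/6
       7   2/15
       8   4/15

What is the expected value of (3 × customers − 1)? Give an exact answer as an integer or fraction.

137/10

E[3x-1] = (4/15)·(-1) + (1/6)·14 + (1/6)·17 + (2/15)·20 + (4/15)·23
     = 137/10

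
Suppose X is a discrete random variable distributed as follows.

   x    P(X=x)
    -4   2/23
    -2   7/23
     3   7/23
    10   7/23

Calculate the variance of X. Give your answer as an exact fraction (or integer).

616/23

E[X] = (2/23)·(-4) + (7/23)·(-2) + (7/23)·3 + (7/23)·10 = 3
E[X²] = (2/23)·16 + (7/23)·4 + (7/23)·9 + (7/23)·100 = 823/23
Var(X) = 823/23 − (3)² = 616/23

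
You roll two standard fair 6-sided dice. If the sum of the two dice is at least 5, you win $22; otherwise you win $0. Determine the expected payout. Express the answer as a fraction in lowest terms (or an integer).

E[payout] = (1/6)·0 + (5/6)·22 = 55/3

55/3 dollars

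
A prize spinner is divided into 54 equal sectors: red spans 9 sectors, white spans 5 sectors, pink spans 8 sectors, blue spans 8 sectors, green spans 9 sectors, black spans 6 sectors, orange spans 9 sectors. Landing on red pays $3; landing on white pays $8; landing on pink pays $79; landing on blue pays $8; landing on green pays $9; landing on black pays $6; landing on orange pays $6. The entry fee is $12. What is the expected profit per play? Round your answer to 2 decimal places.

E[payout] = (9/54)·3 + (5/54)·8 + (8/54)·79 + (8/54)·8 + (9/54)·9 + (6/54)·6 + (9/54)·6 = 467/27
Expected profit = 467/27 − 12 = 143/27 ≈ $5.30

$5.30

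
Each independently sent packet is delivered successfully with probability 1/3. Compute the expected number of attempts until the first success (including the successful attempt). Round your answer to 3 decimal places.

3.000

For a geometric distribution, E[trials] = 1/p = 1/(1/3) = 3.
≈ 3.000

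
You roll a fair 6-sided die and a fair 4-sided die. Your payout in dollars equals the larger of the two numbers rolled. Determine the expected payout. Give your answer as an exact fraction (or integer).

Distribution of the larger of the two numbers rolled: 1 w.p. 1/24, 2 w.p. 1/8, 3 w.p. 5/24, 4 w.p. 7/24, 5 w.p. 1/6, 6 w.p. 1/6
E[payout] = (1/24)·1 + (1/8)·2 + (5/24)·3 + (7/24)·4 + (1/6)·5 + (1/6)·6 = 47/12

47/12 dollars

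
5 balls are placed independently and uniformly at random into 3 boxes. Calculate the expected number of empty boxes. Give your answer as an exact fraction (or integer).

32/81

Let Xⱼ=1 if box j is empty. P(Xⱼ=1) = ((3-1)/3)^5 = 32/243.
By linearity, E[#empty] = 3·32/243 = 32/81.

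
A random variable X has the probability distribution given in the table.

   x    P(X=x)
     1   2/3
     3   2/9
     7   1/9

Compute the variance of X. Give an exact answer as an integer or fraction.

296/81

E[X] = (2/3)·1 + (2/9)·3 + (1/9)·7 = 19/9
E[X²] = (2/3)·1 + (2/9)·9 + (1/9)·49 = 73/9
Var(X) = 73/9 − (19/9)² = 296/81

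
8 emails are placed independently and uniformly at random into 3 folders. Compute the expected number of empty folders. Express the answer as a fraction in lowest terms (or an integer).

256/2187

Let Xⱼ=1 if folder j is empty. P(Xⱼ=1) = ((3-1)/3)^8 = 256/6561.
By linearity, E[#empty] = 3·256/6561 = 256/2187.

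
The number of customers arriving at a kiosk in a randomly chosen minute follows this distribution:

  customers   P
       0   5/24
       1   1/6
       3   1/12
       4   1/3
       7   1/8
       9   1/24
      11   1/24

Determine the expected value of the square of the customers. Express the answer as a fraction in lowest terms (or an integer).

499/24

E[X²] = (5/24)·0 + (1/6)·1 + (1/12)·9 + (1/3)·16 + (1/8)·49 + (1/24)·81 + (1/24)·121
     = 499/24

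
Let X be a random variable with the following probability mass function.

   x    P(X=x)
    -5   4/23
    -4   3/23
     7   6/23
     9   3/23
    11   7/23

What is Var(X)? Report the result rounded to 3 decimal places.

E[X] = (4/23)·(-5) + (3/23)·(-4) + (6/23)·7 + (3/23)·9 + (7/23)·11 = 114/23
E[X²] = (4/23)·25 + (3/23)·16 + (6/23)·49 + (3/23)·81 + (7/23)·121 = 1532/23
Var(X) = 1532/23 − (114/23)² = 22240/529 ≈ 42.042

42.042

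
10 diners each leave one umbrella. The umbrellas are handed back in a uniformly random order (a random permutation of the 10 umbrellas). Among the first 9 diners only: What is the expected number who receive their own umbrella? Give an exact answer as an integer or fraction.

Let Xᵢ = 1 if person i gets their own umbrella. For each i, P(Xᵢ=1) = 1/10.
By linearity of expectation, E[X₁+…+X_9] = 9·(1/10) = 9/10.

9/10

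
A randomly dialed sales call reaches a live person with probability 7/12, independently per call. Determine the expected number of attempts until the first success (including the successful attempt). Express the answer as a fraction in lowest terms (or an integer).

12/7

For a geometric distribution, E[trials] = 1/p = 1/(7/12) = 12/7.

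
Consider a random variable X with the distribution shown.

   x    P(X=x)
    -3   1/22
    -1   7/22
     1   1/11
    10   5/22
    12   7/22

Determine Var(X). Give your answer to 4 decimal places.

36.5620

E[X] = (1/22)·(-3) + (7/22)·(-1) + (1/11)·1 + (5/22)·10 + (7/22)·12 = 63/11
E[X²] = (1/22)·9 + (7/22)·1 + (1/11)·1 + (5/22)·100 + (7/22)·144 = 763/11
Var(X) = 763/11 − (63/11)² = 4424/121 ≈ 36.5620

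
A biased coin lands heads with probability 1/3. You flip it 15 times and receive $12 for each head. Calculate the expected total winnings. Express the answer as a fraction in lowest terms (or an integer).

E[#heads] = 15·1/3 = 5 (linearity over flips).
E[winnings] = 12·5 = 60.

$60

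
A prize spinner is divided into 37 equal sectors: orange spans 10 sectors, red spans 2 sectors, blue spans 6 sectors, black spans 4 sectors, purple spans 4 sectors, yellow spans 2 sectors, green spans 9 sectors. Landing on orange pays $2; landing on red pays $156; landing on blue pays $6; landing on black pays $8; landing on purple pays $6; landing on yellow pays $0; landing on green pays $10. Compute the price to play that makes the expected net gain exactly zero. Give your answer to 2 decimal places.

$13.89

E[payout] = (10/37)·2 + (2/37)·156 + (6/37)·6 + (4/37)·8 + (4/37)·6 + (2/37)·0 + (9/37)·10 = 514/37
Fair fee = E[payout] = 514/37 ≈ $13.89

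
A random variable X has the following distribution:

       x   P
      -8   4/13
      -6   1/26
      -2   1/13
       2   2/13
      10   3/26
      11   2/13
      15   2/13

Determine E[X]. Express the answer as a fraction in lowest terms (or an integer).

E[X] = (4/13)·(-8) + (1/26)·(-6) + (1/13)·(-2) + (2/13)·2 + (3/26)·10 + (2/13)·11 + (2/13)·15
     = 34/13

34/13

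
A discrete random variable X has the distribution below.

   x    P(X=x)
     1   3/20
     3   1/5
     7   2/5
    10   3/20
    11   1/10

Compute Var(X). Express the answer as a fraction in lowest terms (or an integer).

E[X] = (3/20)·1 + (1/5)·3 + (2/5)·7 + (3/20)·10 + (1/10)·11 = 123/20
E[X²] = (3/20)·1 + (1/5)·9 + (2/5)·49 + (3/20)·100 + (1/10)·121 = 973/20
Var(X) = 973/20 − (123/20)² = 4331/400

4331/400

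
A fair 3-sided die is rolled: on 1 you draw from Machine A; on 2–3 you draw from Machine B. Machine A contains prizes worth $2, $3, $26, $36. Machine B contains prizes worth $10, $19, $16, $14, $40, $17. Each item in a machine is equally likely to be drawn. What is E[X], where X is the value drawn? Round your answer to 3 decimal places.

$18.472

E[X | Machine A] = (2 + 3 + 26 + 36)/4 = 67/4
E[X | Machine B] = (10 + 19 + 16 + 14 + 40 + 17)/6 = 58/3
E[X] = (1/3)·67/4 + (2/3)·58/3 = 665/36 ≈ 18.472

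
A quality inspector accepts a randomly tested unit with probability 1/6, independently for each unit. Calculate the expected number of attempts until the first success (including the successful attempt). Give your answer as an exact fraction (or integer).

6

For a geometric distribution, E[trials] = 1/p = 1/(1/6) = 6.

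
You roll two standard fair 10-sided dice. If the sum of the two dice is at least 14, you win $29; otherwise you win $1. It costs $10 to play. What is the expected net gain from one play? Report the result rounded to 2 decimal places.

E[payout] = (18/25)·1 + (7/25)·29 = 221/25
Expected profit = 221/25 − 10 = -29/25 ≈ -$1.16

-$1.16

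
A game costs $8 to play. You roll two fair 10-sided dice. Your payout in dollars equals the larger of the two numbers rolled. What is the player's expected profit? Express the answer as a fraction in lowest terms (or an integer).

-17/20 dollars

Distribution of the larger of the two numbers rolled: 1 w.p. 1/100, 2 w.p. 3/100, 3 w.p. 1/20, 4 w.p. 7/100, 5 w.p. 9/100, 6 w.p. 11/100, …
E[payout] = (1/100)·1 + (3/100)·2 + (1/20)·3 + (7/100)·4 + (9/100)·5 + (11/100)·6 + (13/100)·7 + (3/20)·8 + (17/100)·9 + (19/100)·10 = 143/20
Expected profit = 143/20 − 8 = -17/20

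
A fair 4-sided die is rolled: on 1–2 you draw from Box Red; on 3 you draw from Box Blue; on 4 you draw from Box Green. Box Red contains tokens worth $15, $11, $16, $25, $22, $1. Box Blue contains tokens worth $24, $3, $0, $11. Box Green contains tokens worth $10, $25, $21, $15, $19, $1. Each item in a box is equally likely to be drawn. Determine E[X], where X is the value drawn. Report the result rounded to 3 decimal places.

$13.667

E[X | Box Red] = (15 + 11 + 16 + 25 + 22 + 1)/6 = 15
E[X | Box Blue] = (24 + 3 + 0 + 11)/4 = 19/2
E[X | Box Green] = (10 + 25 + 21 + 15 + 19 + 1)/6 = 91/6
E[X] = (1/2)·15 + (1/4)·19/2 + (1/4)·91/6 = 41/3 ≈ 13.667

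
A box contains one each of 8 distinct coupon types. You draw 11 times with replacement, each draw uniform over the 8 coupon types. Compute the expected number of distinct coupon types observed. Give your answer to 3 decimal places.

Let Xⱼ=1 if type j appears at least once. P(Xⱼ=1) = 1 − ((8−1)/8)^11 = 6612607849/8589934592.
E[#distinct] = 8·6612607849/8589934592 = 6612607849/1073741824.
≈ 6.158

6.158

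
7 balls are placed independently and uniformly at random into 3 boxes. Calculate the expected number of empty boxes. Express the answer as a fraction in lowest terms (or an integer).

128/729

Let Xⱼ=1 if box j is empty. P(Xⱼ=1) = ((3-1)/3)^7 = 128/2187.
By linearity, E[#empty] = 3·128/2187 = 128/729.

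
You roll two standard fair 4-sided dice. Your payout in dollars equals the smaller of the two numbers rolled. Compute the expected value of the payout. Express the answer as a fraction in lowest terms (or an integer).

15/8 dollars

Distribution of the smaller of the two numbers rolled: 1 w.p. 7/16, 2 w.p. 5/16, 3 w.p. 3/16, 4 w.p. 1/16
E[payout] = (7/16)·1 + (5/16)·2 + (3/16)·3 + (1/16)·4 = 15/8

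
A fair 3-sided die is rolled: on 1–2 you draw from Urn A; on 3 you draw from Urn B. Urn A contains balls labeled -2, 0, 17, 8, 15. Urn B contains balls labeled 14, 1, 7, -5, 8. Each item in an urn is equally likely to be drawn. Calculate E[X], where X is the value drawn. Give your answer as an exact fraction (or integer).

101/15

E[X | Urn A] = (-2 + 0 + 17 + 8 + 15)/5 = 38/5
E[X | Urn B] = (14 + 1 + 7 − 5 + 8)/5 = 5
E[X] = (2/3)·38/5 + (1/3)·5 = 101/15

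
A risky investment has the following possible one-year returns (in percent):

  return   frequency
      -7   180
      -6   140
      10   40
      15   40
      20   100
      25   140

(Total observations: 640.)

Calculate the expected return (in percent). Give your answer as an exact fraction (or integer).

Total = 640, so P(return=-7) = 180/640, etc.
E[X] = (9/32)·(-7) + (7/32)·(-6) + (1/16)·10 + (1/16)·15 + (5/32)·20 + (7/32)·25
     = 55/8

55/8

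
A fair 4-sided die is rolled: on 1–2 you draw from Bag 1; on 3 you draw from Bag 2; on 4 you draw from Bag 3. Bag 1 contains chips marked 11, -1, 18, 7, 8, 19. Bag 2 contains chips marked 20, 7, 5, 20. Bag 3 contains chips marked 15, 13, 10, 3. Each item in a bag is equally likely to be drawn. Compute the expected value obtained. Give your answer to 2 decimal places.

E[X | Bag 1] = (11 − 1 + 18 + 7 + 8 + 19)/6 = 31/3
E[X | Bag 2] = (20 + 7 + 5 + 20)/4 = 13
E[X | Bag 3] = (15 + 13 + 10 + 3)/4 = 41/4
E[X] = (1/2)·31/3 + (1/4)·13 + (1/4)·41/4 = 527/48 ≈ 10.98

10.98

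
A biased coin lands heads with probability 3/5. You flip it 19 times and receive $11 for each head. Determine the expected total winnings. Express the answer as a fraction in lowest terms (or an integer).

627/5 dollars

E[#heads] = 19·3/5 = 57/5 (linearity over flips).
E[winnings] = 11·57/5 = 627/5.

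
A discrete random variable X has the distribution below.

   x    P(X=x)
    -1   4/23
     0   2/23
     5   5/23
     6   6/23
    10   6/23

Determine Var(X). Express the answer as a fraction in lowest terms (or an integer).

8046/529

E[X] = (4/23)·(-1) + (2/23)·0 + (5/23)·5 + (6/23)·6 + (6/23)·10 = 117/23
E[X²] = (4/23)·1 + (2/23)·0 + (5/23)·25 + (6/23)·36 + (6/23)·100 = 945/23
Var(X) = 945/23 − (117/23)² = 8046/529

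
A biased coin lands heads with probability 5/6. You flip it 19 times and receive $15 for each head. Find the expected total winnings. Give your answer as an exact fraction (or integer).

E[#heads] = 19·5/6 = 95/6 (linearity over flips).
E[winnings] = 15·95/6 = 475/2.

475/2 dollars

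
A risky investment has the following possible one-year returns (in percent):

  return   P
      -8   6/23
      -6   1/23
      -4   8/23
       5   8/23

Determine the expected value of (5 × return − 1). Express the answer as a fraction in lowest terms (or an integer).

E[5x-1] = (6/23)·(-41) + (1/23)·(-31) + (8/23)·(-21) + (8/23)·24
     = -11

-11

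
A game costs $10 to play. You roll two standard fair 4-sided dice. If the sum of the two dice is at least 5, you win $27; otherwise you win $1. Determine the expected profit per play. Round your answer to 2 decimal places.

$7.25

E[payout] = (3/8)·1 + (5/8)·27 = 69/4
Expected profit = 69/4 − 10 = 29/4 ≈ $7.25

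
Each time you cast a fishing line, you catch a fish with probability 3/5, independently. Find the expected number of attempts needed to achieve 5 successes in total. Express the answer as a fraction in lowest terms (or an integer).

25/3

By linearity (sum of 5 independent geometric waits), E[trials] = 5/p = 5/(3/5) = 25/3.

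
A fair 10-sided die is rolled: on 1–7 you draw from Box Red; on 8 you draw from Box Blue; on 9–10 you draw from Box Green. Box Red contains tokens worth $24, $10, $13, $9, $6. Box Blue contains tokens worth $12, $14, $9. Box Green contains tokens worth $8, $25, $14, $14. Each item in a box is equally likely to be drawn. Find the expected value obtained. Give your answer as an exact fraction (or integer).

E[X | Box Red] = (24 + 10 + 13 + 9 + 6)/5 = 62/5
E[X | Box Blue] = (12 + 14 + 9)/3 = 35/3
E[X | Box Green] = (8 + 25 + 14 + 14)/4 = 61/4
E[X] = (7/10)·62/5 + (1/10)·35/3 + (1/5)·61/4 = 3869/300

3869/300 dollars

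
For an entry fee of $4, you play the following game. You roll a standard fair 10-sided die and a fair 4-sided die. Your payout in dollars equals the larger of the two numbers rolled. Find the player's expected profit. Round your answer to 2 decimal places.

Distribution of the larger of the two numbers rolled: 1 w.p. 1/40, 2 w.p. 3/40, 3 w.p. 1/8, 4 w.p. 7/40, 5 w.p. 1/10, 6 w.p. 1/10, …
E[payout] = (1/40)·1 + (3/40)·2 + (1/8)·3 + (7/40)·4 + (1/10)·5 + (1/10)·6 + (1/10)·7 + (1/10)·8 + (1/10)·9 + (1/10)·10 = 23/4
Expected profit = 23/4 − 4 = 7/4 ≈ $1.75

$1.75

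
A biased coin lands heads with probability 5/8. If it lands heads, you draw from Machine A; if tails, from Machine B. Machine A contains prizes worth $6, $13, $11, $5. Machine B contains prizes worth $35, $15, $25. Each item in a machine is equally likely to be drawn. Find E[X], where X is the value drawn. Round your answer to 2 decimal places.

E[X | Machine A] = (6 + 13 + 11 + 5)/4 = 35/4
E[X | Machine B] = (35 + 15 + 25)/3 = 25
E[X] = (5/8)·35/4 + (3/8)·25 = 475/32 ≈ 14.84

$14.84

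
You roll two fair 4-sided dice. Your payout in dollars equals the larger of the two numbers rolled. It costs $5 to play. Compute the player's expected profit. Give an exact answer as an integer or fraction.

Distribution of the larger of the two numbers rolled: 1 w.p. 1/16, 2 w.p. 3/16, 3 w.p. 5/16, 4 w.p. 7/16
E[payout] = (1/16)·1 + (3/16)·2 + (5/16)·3 + (7/16)·4 = 25/8
Expected profit = 25/8 − 5 = -15/8

-15/8 dollars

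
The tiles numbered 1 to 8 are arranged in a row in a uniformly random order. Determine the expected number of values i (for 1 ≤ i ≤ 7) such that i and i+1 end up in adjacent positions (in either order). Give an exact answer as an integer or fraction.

For each i ∈ {1,…,7}, let Xᵢ = 1 if i and i+1 are adjacent. P(Xᵢ=1) = 2·(8−1)!/8! = 2/8.
By linearity, E[ΣXᵢ] = (7)·(2/8) = 7/4.

7/4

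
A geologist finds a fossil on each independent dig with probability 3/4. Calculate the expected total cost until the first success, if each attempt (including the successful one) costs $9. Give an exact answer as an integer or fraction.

E[#attempts] = 1/p = 4/3; E[cost] = 9·4/3 = 12.

$12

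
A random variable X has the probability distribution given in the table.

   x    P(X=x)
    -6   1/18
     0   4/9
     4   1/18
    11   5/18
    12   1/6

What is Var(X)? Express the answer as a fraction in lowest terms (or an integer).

E[X] = (1/18)·(-6) + (4/9)·0 + (1/18)·4 + (5/18)·11 + (1/6)·12 = 89/18
E[X²] = (1/18)·36 + (4/9)·0 + (1/18)·16 + (5/18)·121 + (1/6)·144 = 121/2
Var(X) = 121/2 − (89/18)² = 11681/324

11681/324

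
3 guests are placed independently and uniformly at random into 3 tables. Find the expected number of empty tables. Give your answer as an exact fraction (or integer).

Let Xⱼ=1 if table j is empty. P(Xⱼ=1) = ((3-1)/3)^3 = 8/27.
By linearity, E[#empty] = 3·8/27 = 8/9.

8/9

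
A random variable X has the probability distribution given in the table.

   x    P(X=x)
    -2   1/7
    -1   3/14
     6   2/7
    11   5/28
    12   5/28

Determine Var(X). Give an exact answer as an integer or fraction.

23579/784

E[X] = (1/7)·(-2) + (3/14)·(-1) + (2/7)·6 + (5/28)·11 + (5/28)·12 = 149/28
E[X²] = (1/7)·4 + (3/14)·1 + (2/7)·36 + (5/28)·121 + (5/28)·144 = 1635/28
Var(X) = 1635/28 − (149/28)² = 23579/784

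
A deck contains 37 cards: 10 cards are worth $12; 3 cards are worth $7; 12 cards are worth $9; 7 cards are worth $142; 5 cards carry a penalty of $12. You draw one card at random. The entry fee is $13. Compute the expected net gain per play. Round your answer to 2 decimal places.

E[payout] = (10/37)·12 + (3/37)·7 + (12/37)·9 + (7/37)·142 + (5/37)·(-12) = 1183/37
Expected profit = 1183/37 − 13 = 702/37 ≈ $18.97

$18.97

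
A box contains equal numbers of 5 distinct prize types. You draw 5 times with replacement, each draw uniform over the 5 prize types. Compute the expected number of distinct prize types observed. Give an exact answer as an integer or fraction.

2101/625

Let Xⱼ=1 if type j appears at least once. P(Xⱼ=1) = 1 − ((5−1)/5)^5 = 2101/3125.
E[#distinct] = 5·2101/3125 = 2101/625.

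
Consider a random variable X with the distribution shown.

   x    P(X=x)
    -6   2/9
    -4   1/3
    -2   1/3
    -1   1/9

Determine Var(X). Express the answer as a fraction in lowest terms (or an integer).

E[X] = (2/9)·(-6) + (1/3)·(-4) + (1/3)·(-2) + (1/9)·(-1) = -31/9
E[X²] = (2/9)·36 + (1/3)·16 + (1/3)·4 + (1/9)·1 = 133/9
Var(X) = 133/9 − (-31/9)² = 236/81

236/81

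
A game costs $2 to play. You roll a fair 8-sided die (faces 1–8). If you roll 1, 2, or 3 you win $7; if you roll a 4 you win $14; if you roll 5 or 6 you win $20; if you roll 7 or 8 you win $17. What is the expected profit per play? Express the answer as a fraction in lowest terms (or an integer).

E[payout] = (3/8)·7 + (1/8)·14 + (1/4)·17 + (1/4)·20 = 109/8
Expected profit = 109/8 − 2 = 93/8

93/8 dollars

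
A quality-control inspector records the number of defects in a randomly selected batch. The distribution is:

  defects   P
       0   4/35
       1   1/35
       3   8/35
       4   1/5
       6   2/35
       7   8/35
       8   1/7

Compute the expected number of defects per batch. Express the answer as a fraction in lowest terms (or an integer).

E[X] = (4/35)·0 + (1/35)·1 + (8/35)·3 + (1/5)·4 + (2/35)·6 + (8/35)·7 + (1/7)·8
     = 23/5

23/5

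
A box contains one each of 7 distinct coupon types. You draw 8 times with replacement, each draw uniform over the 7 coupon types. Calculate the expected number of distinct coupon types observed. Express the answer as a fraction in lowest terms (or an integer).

4085185/823543

Let Xⱼ=1 if type j appears at least once. P(Xⱼ=1) = 1 − ((7−1)/7)^8 = 4085185/5764801.
E[#distinct] = 7·4085185/5764801 = 4085185/823543.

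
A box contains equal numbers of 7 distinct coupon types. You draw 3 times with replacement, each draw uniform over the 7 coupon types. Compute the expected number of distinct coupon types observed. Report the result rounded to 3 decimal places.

2.592

Let Xⱼ=1 if type j appears at least once. P(Xⱼ=1) = 1 − ((7−1)/7)^3 = 127/343.
E[#distinct] = 7·127/343 = 127/49.
≈ 2.592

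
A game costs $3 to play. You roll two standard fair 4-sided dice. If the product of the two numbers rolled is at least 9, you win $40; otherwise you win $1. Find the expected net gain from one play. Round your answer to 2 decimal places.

E[payout] = (3/4)·1 + (1/4)·40 = 43/4
Expected profit = 43/4 − 3 = 31/4 ≈ $7.75

$7.75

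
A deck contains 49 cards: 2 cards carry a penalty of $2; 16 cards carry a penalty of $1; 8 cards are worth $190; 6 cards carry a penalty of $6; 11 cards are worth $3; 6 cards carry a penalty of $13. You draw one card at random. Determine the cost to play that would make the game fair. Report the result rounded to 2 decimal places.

E[payout] = (2/49)·(-2) + (16/49)·(-1) + (8/49)·190 + (6/49)·(-6) + (11/49)·3 + (6/49)·(-13) = 1419/49
Fair fee = E[payout] = 1419/49 ≈ $28.96

$28.96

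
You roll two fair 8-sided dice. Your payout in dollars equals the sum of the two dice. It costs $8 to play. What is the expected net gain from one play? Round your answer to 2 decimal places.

Distribution of the sum of the two dice: 2 w.p. 1/64, 3 w.p. 1/32, 4 w.p. 3/64, 5 w.p. 1/16, 6 w.p. 5/64, 7 w.p. 3/32, …
E[payout] = (1/64)·2 + (1/32)·3 + (3/64)·4 + (1/16)·5 + (5/64)·6 + (3/32)·7 + (7/64)·8 + (1/8)·9 + (7/64)·10 + (3/32)·11 + (5/64)·12 + (1/16)·13 + (3/64)·14 + (1/32)·15 + (1/64)·16 = 9
Expected profit = 9 − 8 = 1 ≈ $1.00

$1.00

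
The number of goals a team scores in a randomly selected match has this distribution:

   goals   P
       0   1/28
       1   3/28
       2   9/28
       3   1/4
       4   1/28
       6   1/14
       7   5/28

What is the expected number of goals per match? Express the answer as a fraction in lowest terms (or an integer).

93/28

E[X] = (1/28)·0 + (3/28)·1 + (9/28)·2 + (1/4)·3 + (1/28)·4 + (1/14)·6 + (5/28)·7
     = 93/28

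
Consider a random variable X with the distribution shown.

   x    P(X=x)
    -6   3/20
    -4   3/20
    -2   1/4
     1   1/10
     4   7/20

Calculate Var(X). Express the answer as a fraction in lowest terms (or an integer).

57/4

E[X] = (3/20)·(-6) + (3/20)·(-4) + (1/4)·(-2) + (1/10)·1 + (7/20)·4 = -1/2
E[X²] = (3/20)·36 + (3/20)·16 + (1/4)·4 + (1/10)·1 + (7/20)·16 = 29/2
Var(X) = 29/2 − (-1/2)² = 57/4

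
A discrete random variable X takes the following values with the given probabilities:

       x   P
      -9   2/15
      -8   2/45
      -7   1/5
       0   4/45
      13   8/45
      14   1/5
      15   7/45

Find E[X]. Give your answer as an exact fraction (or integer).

202/45

E[X] = (2/15)·(-9) + (2/45)·(-8) + (1/5)·(-7) + (4/45)·0 + (8/45)·13 + (1/5)·14 + (7/45)·15
     = 202/45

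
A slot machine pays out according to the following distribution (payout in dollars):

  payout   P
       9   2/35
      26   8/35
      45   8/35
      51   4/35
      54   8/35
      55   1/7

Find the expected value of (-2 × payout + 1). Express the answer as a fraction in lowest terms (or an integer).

E[-2x+1] = (2/35)·(-17) + (8/35)·(-51) + (8/35)·(-89) + (4/35)·(-101) + (8/35)·(-107) + (1/7)·(-109)
     = -2959/35

-2959/35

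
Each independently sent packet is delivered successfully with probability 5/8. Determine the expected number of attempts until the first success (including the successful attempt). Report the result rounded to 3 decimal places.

For a geometric distribution, E[trials] = 1/p = 1/(5/8) = 8/5.
≈ 1.600

1.600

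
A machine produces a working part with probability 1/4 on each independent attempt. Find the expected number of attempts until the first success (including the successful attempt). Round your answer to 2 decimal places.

For a geometric distribution, E[trials] = 1/p = 1/(1/4) = 4.
≈ 4.00

4.00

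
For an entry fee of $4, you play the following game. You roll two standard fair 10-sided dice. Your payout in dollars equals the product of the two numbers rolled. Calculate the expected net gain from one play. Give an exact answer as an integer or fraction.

105/4 dollars

Distribution of the product of the two numbers rolled: 1 w.p. 1/100, 2 w.p. 1/50, 3 w.p. 1/50, 4 w.p. 3/100, 5 w.p. 1/50, 6 w.p. 1/25, …
E[payout] = (1/100)·1 + (1/50)·2 + (1/50)·3 + (3/100)·4 + (1/50)·5 + (1/25)·6 + (1/50)·7 + (1/25)·8 + (3/100)·9 + (1/25)·10 + (1/25)·12 + (1/50)·14 + (1/50)·15 + (3/100)·16 + (1/25)·18 + (1/25)·20 + (1/50)·21 + (1/25)·24 + (1/100)·25 + (1/50)·27 + (1/50)·28 + (1/25)·30 + (1/50)·32 + (1/50)·35 + (3/100)·36 + (1/25)·40 + (1/50)·42 + (1/50)·45 + (1/50)·48 + (1/100)·49 + (1/50)·50 + (1/50)·54 + (1/50)·56 + (1/50)·60 + (1/50)·63 + (1/100)·64 + (1/50)·70 + (1/50)·72 + (1/50)·80 + (1/100)·81 + (1/50)·90 + (1/100)·100 = 121/4
Expected profit = 121/4 − 4 = 105/4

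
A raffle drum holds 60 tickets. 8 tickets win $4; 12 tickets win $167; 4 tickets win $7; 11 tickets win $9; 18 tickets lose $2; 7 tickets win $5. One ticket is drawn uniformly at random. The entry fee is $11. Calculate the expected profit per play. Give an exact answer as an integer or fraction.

751/30 dollars

E[payout] = (8/60)·4 + (12/60)·167 + (4/60)·7 + (11/60)·9 + (18/60)·(-2) + (7/60)·5 = 1081/30
Expected profit = 1081/30 − 11 = 751/30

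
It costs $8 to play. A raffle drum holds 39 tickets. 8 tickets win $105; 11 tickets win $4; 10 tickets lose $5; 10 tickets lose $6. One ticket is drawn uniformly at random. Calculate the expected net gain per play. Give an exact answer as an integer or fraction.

E[payout] = (8/39)·105 + (11/39)·4 + (10/39)·(-5) + (10/39)·(-6) = 258/13
Expected profit = 258/13 − 8 = 154/13

154/13 dollars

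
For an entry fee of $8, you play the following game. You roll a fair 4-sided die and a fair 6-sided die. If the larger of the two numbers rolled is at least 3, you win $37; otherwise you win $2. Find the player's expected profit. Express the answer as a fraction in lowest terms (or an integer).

139/6 dollars

E[payout] = (1/6)·2 + (5/6)·37 = 187/6
Expected profit = 187/6 − 8 = 139/6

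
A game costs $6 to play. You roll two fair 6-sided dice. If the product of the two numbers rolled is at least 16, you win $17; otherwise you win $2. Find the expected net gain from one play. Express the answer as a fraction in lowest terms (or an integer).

E[payout] = (25/36)·2 + (11/36)·17 = 79/12
Expected profit = 79/12 − 6 = 7/12

7/12 dollars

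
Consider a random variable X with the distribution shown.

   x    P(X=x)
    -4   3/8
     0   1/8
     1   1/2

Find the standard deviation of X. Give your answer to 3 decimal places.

2.345

E[X] = -1, E[X²] = 13/2
Var(X) = E[X²] − (E[X])² = 13/2 − 1 = 11/2
SD(X) = √(11/2) ≈ 2.345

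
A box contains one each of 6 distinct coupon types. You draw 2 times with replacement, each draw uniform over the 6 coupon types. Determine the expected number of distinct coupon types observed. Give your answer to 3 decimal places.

1.833

Let Xⱼ=1 if type j appears at least once. P(Xⱼ=1) = 1 − ((6−1)/6)^2 = 11/36.
E[#distinct] = 6·11/36 = 11/6.
≈ 1.833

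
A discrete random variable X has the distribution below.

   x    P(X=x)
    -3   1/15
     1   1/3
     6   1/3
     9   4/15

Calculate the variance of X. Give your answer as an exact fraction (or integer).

E[X] = (1/15)·(-3) + (1/3)·1 + (1/3)·6 + (4/15)·9 = 68/15
E[X²] = (1/15)·9 + (1/3)·1 + (1/3)·36 + (4/15)·81 = 518/15
Var(X) = 518/15 − (68/15)² = 3146/225

3146/225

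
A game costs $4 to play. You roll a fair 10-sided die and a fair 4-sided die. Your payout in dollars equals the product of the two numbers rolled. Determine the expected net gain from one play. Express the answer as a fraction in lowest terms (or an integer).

39/4 dollars

Distribution of the product of the two numbers rolled: 1 w.p. 1/40, 2 w.p. 1/20, 3 w.p. 1/20, 4 w.p. 3/40, 5 w.p. 1/40, 6 w.p. 3/40, …
E[payout] = (1/40)·1 + (1/20)·2 + (1/20)·3 + (3/40)·4 + (1/40)·5 + (3/40)·6 + (1/40)·7 + (3/40)·8 + (1/20)·9 + (1/20)·10 + (3/40)·12 + (1/40)·14 + (1/40)·15 + (1/20)·16 + (1/20)·18 + (1/20)·20 + (1/40)·21 + (1/20)·24 + (1/40)·27 + (1/40)·28 + (1/40)·30 + (1/40)·32 + (1/40)·36 + (1/40)·40 = 55/4
Expected profit = 55/4 − 4 = 39/4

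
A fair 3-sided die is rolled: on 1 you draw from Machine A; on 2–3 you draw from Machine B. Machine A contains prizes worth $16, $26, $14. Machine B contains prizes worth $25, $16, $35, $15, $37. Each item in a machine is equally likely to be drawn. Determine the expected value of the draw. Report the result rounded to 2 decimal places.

$23.29

E[X | Machine A] = (16 + 26 + 14)/3 = 56/3
E[X | Machine B] = (25 + 16 + 35 + 15 + 37)/5 = 128/5
E[X] = (1/3)·56/3 + (2/3)·128/5 = 1048/45 ≈ 23.29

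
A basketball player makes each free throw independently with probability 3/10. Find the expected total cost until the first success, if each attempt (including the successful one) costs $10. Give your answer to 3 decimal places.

E[#attempts] = 1/p = 10/3; E[cost] = 10·10/3 = 100/3.
≈ 33.333

$33.333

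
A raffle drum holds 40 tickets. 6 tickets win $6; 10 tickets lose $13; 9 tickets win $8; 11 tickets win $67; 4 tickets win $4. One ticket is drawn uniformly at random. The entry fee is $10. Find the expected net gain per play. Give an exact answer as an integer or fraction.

E[payout] = (6/40)·6 + (10/40)·(-13) + (9/40)·8 + (11/40)·67 + (4/40)·4 = 731/40
Expected profit = 731/40 − 10 = 331/40

331/40 dollars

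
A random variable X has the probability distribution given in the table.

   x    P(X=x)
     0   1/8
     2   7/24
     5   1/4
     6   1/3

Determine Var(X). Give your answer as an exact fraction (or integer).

E[X] = (1/8)·0 + (7/24)·2 + (1/4)·5 + (1/3)·6 = 23/6
E[X²] = (1/8)·0 + (7/24)·4 + (1/4)·25 + (1/3)·36 = 233/12
Var(X) = 233/12 − (23/6)² = 85/18

85/18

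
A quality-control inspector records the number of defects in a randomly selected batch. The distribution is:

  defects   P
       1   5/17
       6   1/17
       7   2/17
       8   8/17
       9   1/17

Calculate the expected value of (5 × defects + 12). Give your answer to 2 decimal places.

40.82

E[5x+12] = (5/17)·17 + (1/17)·42 + (2/17)·47 + (8/17)·52 + (1/17)·57
     = 694/17 ≈ 40.82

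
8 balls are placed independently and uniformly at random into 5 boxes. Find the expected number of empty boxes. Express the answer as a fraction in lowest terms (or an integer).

65536/78125

Let Xⱼ=1 if box j is empty. P(Xⱼ=1) = ((5-1)/5)^8 = 65536/390625.
By linearity, E[#empty] = 5·65536/390625 = 65536/78125.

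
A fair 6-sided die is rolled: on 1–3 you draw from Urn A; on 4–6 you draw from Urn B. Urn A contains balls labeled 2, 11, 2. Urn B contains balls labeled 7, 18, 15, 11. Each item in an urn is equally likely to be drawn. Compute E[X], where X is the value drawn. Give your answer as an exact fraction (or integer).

E[X | Urn A] = (2 + 11 + 2)/3 = 5
E[X | Urn B] = (7 + 18 + 15 + 11)/4 = 51/4
E[X] = (1/2)·5 + (1/2)·51/4 = 71/8

71/8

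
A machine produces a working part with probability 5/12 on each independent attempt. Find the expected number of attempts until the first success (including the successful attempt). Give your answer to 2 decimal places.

2.40

For a geometric distribution, E[trials] = 1/p = 1/(5/12) = 12/5.
≈ 2.40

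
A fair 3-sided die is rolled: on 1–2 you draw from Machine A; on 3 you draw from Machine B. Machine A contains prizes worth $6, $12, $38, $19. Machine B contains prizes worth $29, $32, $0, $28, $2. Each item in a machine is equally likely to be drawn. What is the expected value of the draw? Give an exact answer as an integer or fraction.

557/30 dollars

E[X | Machine A] = (6 + 12 + 38 + 19)/4 = 75/4
E[X | Machine B] = (29 + 32 + 0 + 28 + 2)/5 = 91/5
E[X] = (2/3)·75/4 + (1/3)·91/5 = 557/30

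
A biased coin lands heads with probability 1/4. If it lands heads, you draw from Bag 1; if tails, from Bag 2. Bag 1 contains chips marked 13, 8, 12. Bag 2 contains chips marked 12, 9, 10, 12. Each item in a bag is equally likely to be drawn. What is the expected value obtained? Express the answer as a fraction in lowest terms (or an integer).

E[X | Bag 1] = (13 + 8 + 12)/3 = 11
E[X | Bag 2] = (12 + 9 + 10 + 12)/4 = 43/4
E[X] = (1/4)·11 + (3/4)·43/4 = 173/16

173/16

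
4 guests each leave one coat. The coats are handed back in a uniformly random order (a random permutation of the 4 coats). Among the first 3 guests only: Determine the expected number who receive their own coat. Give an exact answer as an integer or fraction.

3/4

Let Xᵢ = 1 if person i gets their own coat. For each i, P(Xᵢ=1) = 1/4.
By linearity of expectation, E[X₁+…+X_3] = 3·(1/4) = 3/4.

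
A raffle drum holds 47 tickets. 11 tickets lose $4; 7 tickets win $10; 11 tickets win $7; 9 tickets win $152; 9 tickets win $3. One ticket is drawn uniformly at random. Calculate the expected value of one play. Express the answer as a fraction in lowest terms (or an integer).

E[payout] = (11/47)·(-4) + (7/47)·10 + (11/47)·7 + (9/47)·152 + (9/47)·3 = 1498/47

1498/47 dollars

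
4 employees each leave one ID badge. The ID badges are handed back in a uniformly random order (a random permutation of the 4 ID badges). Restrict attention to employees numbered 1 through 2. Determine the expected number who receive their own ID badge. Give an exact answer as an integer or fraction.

Let Xᵢ = 1 if person i gets their own ID badge. For each i, P(Xᵢ=1) = 1/4.
By linearity of expectation, E[X₁+…+X_2] = 2·(1/4) = 1/2.

1/2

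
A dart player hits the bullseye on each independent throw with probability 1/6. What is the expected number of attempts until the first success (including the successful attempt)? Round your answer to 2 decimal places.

For a geometric distribution, E[trials] = 1/p = 1/(1/6) = 6.
≈ 6.00

6.00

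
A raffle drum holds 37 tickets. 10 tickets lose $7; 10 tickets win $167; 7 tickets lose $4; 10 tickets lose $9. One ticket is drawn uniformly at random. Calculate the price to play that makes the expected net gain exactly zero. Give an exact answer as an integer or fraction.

1482/37 dollars

E[payout] = (10/37)·(-7) + (10/37)·167 + (7/37)·(-4) + (10/37)·(-9) = 1482/37
Fair fee = E[payout] = 1482/37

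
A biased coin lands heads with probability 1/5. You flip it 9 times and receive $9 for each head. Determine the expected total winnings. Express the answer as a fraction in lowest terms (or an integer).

E[#heads] = 9·1/5 = 9/5 (linearity over flips).
E[winnings] = 9·9/5 = 81/5.

81/5 dollars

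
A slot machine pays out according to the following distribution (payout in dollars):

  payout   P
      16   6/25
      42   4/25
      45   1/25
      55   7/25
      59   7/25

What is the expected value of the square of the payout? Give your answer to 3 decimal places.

2246.360

E[X²] = (6/25)·256 + (4/25)·1764 + (1/25)·2025 + (7/25)·3025 + (7/25)·3481
     = 56159/25 ≈ 2246.360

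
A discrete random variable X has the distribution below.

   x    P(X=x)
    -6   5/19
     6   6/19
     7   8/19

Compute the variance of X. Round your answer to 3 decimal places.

E[X] = (5/19)·(-6) + (6/19)·6 + (8/19)·7 = 62/19
E[X²] = (5/19)·36 + (6/19)·36 + (8/19)·49 = 788/19
Var(X) = 788/19 − (62/19)² = 11128/361 ≈ 30.825

30.825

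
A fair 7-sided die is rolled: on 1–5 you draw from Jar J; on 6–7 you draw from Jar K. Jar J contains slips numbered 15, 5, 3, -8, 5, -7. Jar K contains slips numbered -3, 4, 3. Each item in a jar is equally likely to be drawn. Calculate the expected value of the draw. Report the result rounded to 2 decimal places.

E[X | Jar J] = (15 + 5 + 3 − 8 + 5 − 7)/6 = 13/6
E[X | Jar K] = (-3 + 4 + 3)/3 = 4/3
E[X] = (5/7)·13/6 + (2/7)·4/3 = 27/14 ≈ 1.93

1.93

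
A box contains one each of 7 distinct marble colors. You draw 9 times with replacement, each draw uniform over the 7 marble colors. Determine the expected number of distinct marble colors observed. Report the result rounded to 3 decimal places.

5.252

Let Xⱼ=1 if type j appears at least once. P(Xⱼ=1) = 1 − ((7−1)/7)^9 = 30275911/40353607.
E[#distinct] = 7·30275911/40353607 = 30275911/5764801.
≈ 5.252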